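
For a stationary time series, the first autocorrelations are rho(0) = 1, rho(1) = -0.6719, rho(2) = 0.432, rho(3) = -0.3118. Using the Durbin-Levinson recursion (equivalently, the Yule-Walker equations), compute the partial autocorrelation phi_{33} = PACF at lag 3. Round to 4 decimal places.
\phi_{33} = -0.0640

The PACF at lag k is phi_{kk}, the last component of the solution
to the Yule-Walker system G_k phi = r_k where
  (G_k)_{ij} = rho(|i - j|), (r_k)_i = rho(i), i,j = 1..k.
Equivalently, Durbin-Levinson gives phi_{kk} iteratively:
  phi_{11} = rho(1)
  phi_{kk} = [rho(k) - sum_{j=1..k-1} phi_{k-1,j} rho(k-j)]
            / [1 - sum_{j=1..k-1} phi_{k-1,j} rho(j)],
  phi_{k,j} = phi_{k-1,j} - phi_{kk} phi_{k-1,k-j},  j = 1..k-1.
Step k = 1:
  phi_11 = rho(1) = -0.6719.
Step k = 2:
  phi_22 = [rho(2) - phi_11 rho(1)] / [1 - phi_11 rho(1)] = [0.432 - (-0.6719)(-0.6719)] / [1 - (-0.6719)(-0.6719)]
         = -0.01944961 / 0.54855039 = -0.035456.
  Update: phi_21 = phi_11 - phi_22 phi_11 = -0.6719 - (-0.035456)(-0.6719) = -0.695723.
Step k = 3:
  phi_33 = [rho(3) - phi_21 rho(2) - phi_22 rho(1)] / [1 - phi_21 rho(1) - phi_22 rho(2)]
    numerator   = -0.3118 - (-0.695723)(0.432) - (-0.035456)(-0.6719) = -0.03507074
    denominator = 1 - (-0.695723)(-0.6719) - (-0.035456)(0.432) = 0.54786078
  phi_33 = -0.03507074 / 0.54786078 = -0.064.
Therefore phi_{33} = -0.0640.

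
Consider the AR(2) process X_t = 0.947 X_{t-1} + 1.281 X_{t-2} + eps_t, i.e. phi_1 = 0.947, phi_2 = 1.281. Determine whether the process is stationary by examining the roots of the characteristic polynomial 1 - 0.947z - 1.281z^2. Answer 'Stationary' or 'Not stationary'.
\text{Not stationary}

The AR(p) characteristic polynomial is P(z) = 1 - 0.947z - 1.281z^2.
Stationarity requires all roots to lie outside the unit circle, i.e. |z| > 1 for every root.
Set 1 + (-0.947) z + (-1.281) z^2 = 0, i.e. a z^2 + b z + c = 0 with a = -1.281, b = -0.947, c = 1.
Discriminant D = b^2 - 4ac = (-0.947)^2 - 4*(-1.281)*1 = 0.896809 - (-5.124) = 6.020809.
D >= 0, so the roots are real: z = (-b +/- sqrt(D)) / (2a) = (0.947 +/- 2.453734) / (-2.562).
  z_1 = (0.947 + 2.453734) / (-2.562) = -1.3274,   |z_1| = 1.3274.
  z_2 = (0.947 - 2.453734) / (-2.562) = 0.5881,   |z_2| = 0.5881.
Moduli of all roots: 1.3274, 0.5881.
All moduli strictly greater than 1? No.
Verdict: Not stationary.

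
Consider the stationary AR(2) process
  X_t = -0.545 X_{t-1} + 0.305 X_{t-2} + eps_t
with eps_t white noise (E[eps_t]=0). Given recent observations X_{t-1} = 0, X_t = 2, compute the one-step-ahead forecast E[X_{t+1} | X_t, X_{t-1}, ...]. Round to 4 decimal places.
E[X_{t+1} \mid \mathcal F_t] = -1.0900

For an AR(p) model X_t = c + sum_i phi_i X_{t-i} + eps_t, the
one-step-ahead conditional mean is
  E[X_{t+1} | X_t, ...] = c + sum_i phi_i X_{t+1-i}.
Substitute known values:
  E[X_{t+1} | ...] = (-0.545) * (2) + (0.305) * (0)
                   = -1.0900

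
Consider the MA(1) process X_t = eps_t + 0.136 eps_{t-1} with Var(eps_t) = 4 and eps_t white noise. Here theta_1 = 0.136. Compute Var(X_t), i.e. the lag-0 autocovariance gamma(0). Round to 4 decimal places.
\gamma(0) = 4.0740

For an MA(q) process X_t = eps_t + sum_i theta_i eps_{t-i} with
Var(eps_t) = sigma^2, the variance is
  gamma(0) = sigma^2 * (1 + sum_i theta_i^2).
  sum_i theta_i^2 = (0.136)^2 = 0.018496.
  gamma(0) = 4 * (1 + 0.018496) = 4 * 1.018496 = 4.073984, which rounds to 4.0740.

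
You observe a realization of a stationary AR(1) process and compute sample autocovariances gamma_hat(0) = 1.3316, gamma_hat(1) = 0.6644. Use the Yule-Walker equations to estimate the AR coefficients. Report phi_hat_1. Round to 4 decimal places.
\hat\phi_{1} = 0.4989

The Yule-Walker equations for an AR(p) process read, in matrix form,
  Gamma_p phi = r_p,   with   (Gamma_p)_{ij} = gamma(|i - j|),
                       (r_p)_i = gamma(i),   i,j = 1..p.
Substitute the sample gammas (Toeplitz matrix and right-hand side of size 1):
  Gamma_p = [[1.3316]]
  r_p     = [0.6644]
With p = 1 this is the single equation gamma(0) phi_1 = gamma(1):
  phi_hat_1 = gamma(1) / gamma(0) = 0.6644 / 1.3316 = 0.4989.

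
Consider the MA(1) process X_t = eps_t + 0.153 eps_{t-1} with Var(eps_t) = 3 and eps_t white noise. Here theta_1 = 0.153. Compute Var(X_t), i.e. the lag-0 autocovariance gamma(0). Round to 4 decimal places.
\gamma(0) = 3.0702

For an MA(q) process X_t = eps_t + sum_i theta_i eps_{t-i} with
Var(eps_t) = sigma^2, the variance is
  gamma(0) = sigma^2 * (1 + sum_i theta_i^2).
  sum_i theta_i^2 = (0.153)^2 = 0.023409.
  gamma(0) = 3 * (1 + 0.023409) = 3 * 1.023409 = 3.070227, which rounds to 3.0702.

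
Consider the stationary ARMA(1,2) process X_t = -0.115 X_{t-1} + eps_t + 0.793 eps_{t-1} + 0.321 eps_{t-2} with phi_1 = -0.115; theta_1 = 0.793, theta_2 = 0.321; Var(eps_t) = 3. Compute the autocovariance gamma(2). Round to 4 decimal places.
\gamma(2) = 0.6746

Multiply the model equation by X_{t-k} and take expectations. With theta_0 = psi_0 = 1 and psi_j the MA(infinity) weights, this gives
  gamma(k) - sum_i phi_i gamma(k-i) = c_k,
  c_k = sigma^2 * sum_{j=k..q} theta_j psi_{j-k}   (c_k = 0 for k > q),
using gamma(-m) = gamma(m).
psi-weights needed (psi_j = theta_j + sum_i phi_i psi_{j-i}):
  psi_1 = theta_1 + phi_1 = 0.793 + (-0.115) = 0.678
  psi_2 = theta_2 + phi_1 psi_1 = 0.321 + (-0.115)(0.678) = 0.24303
Right-hand sides:
  c_0 = sigma^2 (1 + theta_1 psi_1 + theta_2 psi_2) = 3 * (1 + (0.793)(0.678) + (0.321)(0.24303)) = 3 * 1.615667 = 4.847
  c_1 = sigma^2 (theta_1 + theta_2 psi_1) = 3 * (0.793 + (0.321)(0.678)) = 3.031914
  c_2 = sigma^2 theta_2 = 3 * (0.321) = 0.963
Equations for k = 0 and k = 1 (AR order 1):
  gamma(0) = phi_1 gamma(1) + c_0
  gamma(1) = phi_1 gamma(0) + c_1
Substituting the second into the first: gamma(0) (1 - phi_1^2) = c_0 + phi_1 c_1, so
  gamma(0) = (c_0 + phi_1 c_1) / (1 - phi_1^2) = (4.847 + (-0.115)(3.031914)) / (1 - (-0.115)^2) = 4.49833 / 0.986775 = 4.558617.
  gamma(1) = phi_1 gamma(0) + c_1 = (-0.115)(4.558617) + (3.031914) = 2.507673.
For k = 2: gamma(2) = phi_1 gamma(1) + c_2
  = (-0.115)(2.507673) + (0.963) = 0.674618.
Therefore gamma(2) = 0.6746 (to 4 decimal places).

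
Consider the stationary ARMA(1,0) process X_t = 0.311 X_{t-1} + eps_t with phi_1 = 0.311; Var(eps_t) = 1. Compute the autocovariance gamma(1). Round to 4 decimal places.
\gamma(1) = 0.3443

Multiply the model equation by X_{t-k} and take expectations. With theta_0 = psi_0 = 1 and psi_j the MA(infinity) weights, this gives
  gamma(k) - sum_i phi_i gamma(k-i) = c_k,
  c_k = sigma^2 * sum_{j=k..q} theta_j psi_{j-k}   (c_k = 0 for k > q),
using gamma(-m) = gamma(m).
Pure AR (q = 0): c_0 = sigma^2 = 1, c_k = 0 for k >= 1.
Equations for k = 0 and k = 1 (AR order 1):
  gamma(0) = phi_1 gamma(1) + c_0
  gamma(1) = phi_1 gamma(0) + c_1
Substituting the second into the first: gamma(0) (1 - phi_1^2) = c_0 + phi_1 c_1, so
  gamma(0) = c_0 / (1 - phi_1^2) = 1 / (1 - (0.311)^2) = 1 / 0.903279 = 1.107078.
  gamma(1) = phi_1 gamma(0) = (0.311)(1.107078) = 0.344301.
Therefore gamma(1) = 0.3443 (to 4 decimal places).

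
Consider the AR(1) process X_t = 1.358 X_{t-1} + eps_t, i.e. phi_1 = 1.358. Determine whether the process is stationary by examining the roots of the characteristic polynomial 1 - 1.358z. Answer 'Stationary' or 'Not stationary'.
\text{Not stationary}

The AR(p) characteristic polynomial is P(z) = 1 - 1.358z.
Stationarity requires all roots to lie outside the unit circle, i.e. |z| > 1 for every root.
This is linear in z: 1 + (-1.358) z = 0  =>  z = -1/(-1.358) = 0.736377,  |z| = 0.736377.
Moduli of all roots: 0.7364.
All moduli strictly greater than 1? No.
Verdict: Not stationary.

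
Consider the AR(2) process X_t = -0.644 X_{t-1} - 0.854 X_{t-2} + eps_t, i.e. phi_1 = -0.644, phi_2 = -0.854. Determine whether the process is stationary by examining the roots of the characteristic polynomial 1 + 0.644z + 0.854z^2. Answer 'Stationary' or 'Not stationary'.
\text{Stationary}

The AR(p) characteristic polynomial is P(z) = 1 + 0.644z + 0.854z^2.
Stationarity requires all roots to lie outside the unit circle, i.e. |z| > 1 for every root.
Set 1 + (0.644) z + (0.854) z^2 = 0, i.e. a z^2 + b z + c = 0 with a = 0.854, b = 0.644, c = 1.
Discriminant D = b^2 - 4ac = (0.644)^2 - 4*(0.854)*1 = 0.414736 - (3.416) = -3.001264.
D < 0, so the roots are the complex-conjugate pair z = (-b +/- i sqrt(-D)) / (2a) = -0.377 +/- 1.0143i.
For a conjugate pair |z|^2 = z * conj(z) = (product of roots) = c/a = 1/(0.854) = 1.17096, so |z| = sqrt(1.17096) = 1.0821 for both roots.
Moduli of all roots: 1.0821, 1.0821.
All moduli strictly greater than 1? Yes.
Verdict: Stationary.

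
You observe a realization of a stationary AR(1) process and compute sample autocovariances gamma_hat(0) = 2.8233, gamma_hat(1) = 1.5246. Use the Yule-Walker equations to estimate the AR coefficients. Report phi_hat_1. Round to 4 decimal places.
\hat\phi_{1} = 0.5400

The Yule-Walker equations for an AR(p) process read, in matrix form,
  Gamma_p phi = r_p,   with   (Gamma_p)_{ij} = gamma(|i - j|),
                       (r_p)_i = gamma(i),   i,j = 1..p.
Substitute the sample gammas (Toeplitz matrix and right-hand side of size 1):
  Gamma_p = [[2.8233]]
  r_p     = [1.5246]
With p = 1 this is the single equation gamma(0) phi_1 = gamma(1):
  phi_hat_1 = gamma(1) / gamma(0) = 1.5246 / 2.8233 = 0.5400.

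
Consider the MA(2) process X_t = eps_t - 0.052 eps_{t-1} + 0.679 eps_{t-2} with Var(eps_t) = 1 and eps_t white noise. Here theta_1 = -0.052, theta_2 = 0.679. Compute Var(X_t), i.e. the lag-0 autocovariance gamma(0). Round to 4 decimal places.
\gamma(0) = 1.4637

For an MA(q) process X_t = eps_t + sum_i theta_i eps_{t-i} with
Var(eps_t) = sigma^2, the variance is
  gamma(0) = sigma^2 * (1 + sum_i theta_i^2).
  sum_i theta_i^2 = (-0.052)^2 + (0.679)^2 = 0.002704 + 0.461041 = 0.463745.
  gamma(0) = 1 * (1 + 0.463745) = 1 * 1.463745 = 1.463745, which rounds to 1.4637.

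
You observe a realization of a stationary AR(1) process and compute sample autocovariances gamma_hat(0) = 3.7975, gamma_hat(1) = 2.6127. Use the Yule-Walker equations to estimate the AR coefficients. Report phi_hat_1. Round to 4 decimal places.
\hat\phi_{1} = 0.6880

The Yule-Walker equations for an AR(p) process read, in matrix form,
  Gamma_p phi = r_p,   with   (Gamma_p)_{ij} = gamma(|i - j|),
                       (r_p)_i = gamma(i),   i,j = 1..p.
Substitute the sample gammas (Toeplitz matrix and right-hand side of size 1):
  Gamma_p = [[3.7975]]
  r_p     = [2.6127]
With p = 1 this is the single equation gamma(0) phi_1 = gamma(1):
  phi_hat_1 = gamma(1) / gamma(0) = 2.6127 / 3.7975 = 0.6880.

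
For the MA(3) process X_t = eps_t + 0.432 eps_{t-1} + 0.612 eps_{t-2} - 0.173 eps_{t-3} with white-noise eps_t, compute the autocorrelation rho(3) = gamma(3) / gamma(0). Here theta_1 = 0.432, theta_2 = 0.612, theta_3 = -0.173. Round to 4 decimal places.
\rho(3) = -0.1087

For an MA(q) process with theta_0 = 1, the autocovariance is
  gamma(k) = sigma^2 * sum_{i=0..q-k} theta_i * theta_{i+k},
and rho(k) = gamma(k) / gamma(0). Sigma^2 cancels.
  numerator   = (1)*(-0.173) = -0.173.
  denominator = (1)^2 + (0.432)^2 + (0.612)^2 + (-0.173)^2 = 1.591097.
  rho(3) = -0.173 / 1.591097 = -0.1087.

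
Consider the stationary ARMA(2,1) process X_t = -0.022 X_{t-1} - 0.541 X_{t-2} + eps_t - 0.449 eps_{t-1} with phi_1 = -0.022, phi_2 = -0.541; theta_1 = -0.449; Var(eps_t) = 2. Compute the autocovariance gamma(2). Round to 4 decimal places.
\gamma(2) = -1.8442

Multiply the model equation by X_{t-k} and take expectations. With theta_0 = psi_0 = 1 and psi_j the MA(infinity) weights, this gives
  gamma(k) - sum_i phi_i gamma(k-i) = c_k,
  c_k = sigma^2 * sum_{j=k..q} theta_j psi_{j-k}   (c_k = 0 for k > q),
using gamma(-m) = gamma(m).
psi-weights needed (psi_j = theta_j + sum_i phi_i psi_{j-i}):
  psi_1 = theta_1 + phi_1 = -0.449 + (-0.022) = -0.471
Right-hand sides:
  c_0 = sigma^2 (1 + theta_1 psi_1) = 2 * (1 + (-0.449)(-0.471)) = 2 * 1.211479 = 2.422958
  c_1 = sigma^2 theta_1 = 2 * (-0.449) = -0.898
  c_2 = 0
Equations for k = 0, 1, 2 (AR order 2, c_2 = 0):
  (E0) gamma(0) = phi_1 gamma(1) + phi_2 gamma(2) + c_0
  (E1) gamma(1) = phi_1 gamma(0) + phi_2 gamma(1) + c_1
  (E2) gamma(2) = phi_1 gamma(1) + phi_2 gamma(0)
From (E1): gamma(1) = A gamma(0) + B with
  A = phi_1 / (1 - phi_2) = -0.022 / 1.541 = -0.014276,   B = c_1 / (1 - phi_2) = -0.898 / 1.541 = -0.582738.
Insert (E2) into (E0): gamma(0) (1 - phi_2^2) = phi_1 (1 + phi_2) gamma(1) + c_0.
  phi_1 (1 + phi_2) = (-0.022)(0.459) = -0.010098,   1 - phi_2^2 = 0.707319.
Replace gamma(1) by A gamma(0) + B and collect gamma(0):
  gamma(0) [0.707319 - (-0.010098)(-0.014276)] = (-0.010098)(-0.582738) + 2.422958
  gamma(0) * 0.707175 = 2.428842
  gamma(0) = 2.428842 / 0.707175 = 3.434571.
  gamma(1) = A gamma(0) + B = (-0.014276)(3.434571) + (-0.582738) = -0.631772.
  gamma(2) = phi_1 gamma(1) + phi_2 gamma(0) = (-0.022)(-0.631772) + (-0.541)(3.434571) = -1.844204.
Therefore gamma(2) = -1.8442 (to 4 decimal places).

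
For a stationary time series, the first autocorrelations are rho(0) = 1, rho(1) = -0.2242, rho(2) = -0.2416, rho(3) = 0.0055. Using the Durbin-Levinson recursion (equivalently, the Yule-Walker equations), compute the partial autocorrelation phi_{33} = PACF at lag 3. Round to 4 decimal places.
\phi_{33} = -0.1561

The PACF at lag k is phi_{kk}, the last component of the solution
to the Yule-Walker system G_k phi = r_k where
  (G_k)_{ij} = rho(|i - j|), (r_k)_i = rho(i), i,j = 1..k.
Equivalently, Durbin-Levinson gives phi_{kk} iteratively:
  phi_{11} = rho(1)
  phi_{kk} = [rho(k) - sum_{j=1..k-1} phi_{k-1,j} rho(k-j)]
            / [1 - sum_{j=1..k-1} phi_{k-1,j} rho(j)],
  phi_{k,j} = phi_{k-1,j} - phi_{kk} phi_{k-1,k-j},  j = 1..k-1.
Step k = 1:
  phi_11 = rho(1) = -0.2242.
Step k = 2:
  phi_22 = [rho(2) - phi_11 rho(1)] / [1 - phi_11 rho(1)] = [-0.2416 - (-0.2242)(-0.2242)] / [1 - (-0.2242)(-0.2242)]
         = -0.29186564 / 0.94973436 = -0.307313.
  Update: phi_21 = phi_11 - phi_22 phi_11 = -0.2242 - (-0.307313)(-0.2242) = -0.2931.
Step k = 3:
  phi_33 = [rho(3) - phi_21 rho(2) - phi_22 rho(1)] / [1 - phi_21 rho(1) - phi_22 rho(2)]
    numerator   = 0.0055 - (-0.2931)(-0.2416) - (-0.307313)(-0.2242) = -0.13421241
    denominator = 1 - (-0.2931)(-0.2242) - (-0.307313)(-0.2416) = 0.86004028
  phi_33 = -0.13421241 / 0.86004028 = -0.1561.
Therefore phi_{33} = -0.1561.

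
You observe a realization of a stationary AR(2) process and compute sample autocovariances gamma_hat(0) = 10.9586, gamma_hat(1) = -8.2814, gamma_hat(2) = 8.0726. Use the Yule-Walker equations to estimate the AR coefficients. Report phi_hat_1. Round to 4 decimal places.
\hat\phi_{1} = -0.4640

The Yule-Walker equations for an AR(p) process read, in matrix form,
  Gamma_p phi = r_p,   with   (Gamma_p)_{ij} = gamma(|i - j|),
                       (r_p)_i = gamma(i),   i,j = 1..p.
Substitute the sample gammas (Toeplitz matrix and right-hand side of size 2):
  Gamma_p = [[10.9586, -8.2814], [-8.2814, 10.9586]]
  r_p     = [-8.2814, 8.0726]
Written out:
  10.9586 phi_1 - 8.2814 phi_2 = -8.2814
  -8.2814 phi_1 + 10.9586 phi_2 = 8.0726
Solve by Cramer's rule:
  det = gamma(0)^2 - gamma(1)^2 = (10.9586)^2 - (-8.2814)^2 = 120.09091396 - 68.58158596 = 51.509328
  phi_hat_1 = [gamma(1) gamma(0) - gamma(1) gamma(2)] / det = [(-8.2814)(10.9586) - (-8.2814)(8.0726)] / 51.509328 = -23.9001204 / 51.509328 = -0.464
  phi_hat_2 = [gamma(0) gamma(2) - gamma(1)^2] / det = [(10.9586)(8.0726) - (-8.2814)^2] / 51.509328 = 19.8828084 / 51.509328 = 0.386
So phi_hat = [-0.4640, 0.3860].
Therefore phi_hat_1 = -0.4640.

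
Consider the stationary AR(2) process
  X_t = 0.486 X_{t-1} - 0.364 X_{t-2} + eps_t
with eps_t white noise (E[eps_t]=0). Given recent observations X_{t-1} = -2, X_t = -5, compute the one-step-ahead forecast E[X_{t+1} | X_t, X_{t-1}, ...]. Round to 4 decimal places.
E[X_{t+1} \mid \mathcal F_t] = -1.7020

For an AR(p) model X_t = c + sum_i phi_i X_{t-i} + eps_t, the
one-step-ahead conditional mean is
  E[X_{t+1} | X_t, ...] = c + sum_i phi_i X_{t+1-i}.
Substitute known values:
  E[X_{t+1} | ...] = (0.486) * (-5) + (-0.364) * (-2)
                   = -1.7020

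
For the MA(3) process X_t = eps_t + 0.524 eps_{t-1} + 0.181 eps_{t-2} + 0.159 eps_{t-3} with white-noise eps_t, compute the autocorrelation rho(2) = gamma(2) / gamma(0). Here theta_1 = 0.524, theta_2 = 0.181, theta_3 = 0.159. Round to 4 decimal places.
\rho(2) = 0.1983

For an MA(q) process with theta_0 = 1, the autocovariance is
  gamma(k) = sigma^2 * sum_{i=0..q-k} theta_i * theta_{i+k},
and rho(k) = gamma(k) / gamma(0). Sigma^2 cancels.
  numerator   = (1)*(0.181) + (0.524)*(0.159) = 0.264316.
  denominator = (1)^2 + (0.524)^2 + (0.181)^2 + (0.159)^2 = 1.332618.
  rho(2) = 0.264316 / 1.332618 = 0.1983.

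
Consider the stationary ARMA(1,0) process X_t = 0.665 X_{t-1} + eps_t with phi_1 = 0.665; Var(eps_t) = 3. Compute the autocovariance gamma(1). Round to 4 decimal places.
\gamma(1) = 3.5767

Multiply the model equation by X_{t-k} and take expectations. With theta_0 = psi_0 = 1 and psi_j the MA(infinity) weights, this gives
  gamma(k) - sum_i phi_i gamma(k-i) = c_k,
  c_k = sigma^2 * sum_{j=k..q} theta_j psi_{j-k}   (c_k = 0 for k > q),
using gamma(-m) = gamma(m).
Pure AR (q = 0): c_0 = sigma^2 = 3, c_k = 0 for k >= 1.
Equations for k = 0 and k = 1 (AR order 1):
  gamma(0) = phi_1 gamma(1) + c_0
  gamma(1) = phi_1 gamma(0) + c_1
Substituting the second into the first: gamma(0) (1 - phi_1^2) = c_0 + phi_1 c_1, so
  gamma(0) = c_0 / (1 - phi_1^2) = 3 / (1 - (0.665)^2) = 3 / 0.557775 = 5.378513.
  gamma(1) = phi_1 gamma(0) = (0.665)(5.378513) = 3.576711.
Therefore gamma(1) = 3.5767 (to 4 decimal places).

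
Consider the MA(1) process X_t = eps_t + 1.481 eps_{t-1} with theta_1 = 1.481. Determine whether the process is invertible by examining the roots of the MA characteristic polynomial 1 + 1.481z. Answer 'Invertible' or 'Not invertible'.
\text{Not invertible}

The MA(q) characteristic polynomial is P(z) = 1 + 1.481z.
Invertibility requires all roots to lie outside the unit circle, i.e. |z| > 1 for every root.
This is linear in z: 1 + (1.481) z = 0  =>  z = -1/(1.481) = -0.675219,  |z| = 0.675219.
Moduli of all roots: 0.6752.
All moduli strictly greater than 1? No.
Verdict: Not invertible.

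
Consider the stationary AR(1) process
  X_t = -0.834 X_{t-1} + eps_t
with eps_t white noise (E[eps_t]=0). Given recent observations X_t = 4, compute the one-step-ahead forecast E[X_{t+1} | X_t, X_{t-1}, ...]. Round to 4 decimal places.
E[X_{t+1} \mid \mathcal F_t] = -3.3360

For an AR(p) model X_t = c + sum_i phi_i X_{t-i} + eps_t, the
one-step-ahead conditional mean is
  E[X_{t+1} | X_t, ...] = c + sum_i phi_i X_{t+1-i}.
Substitute known values:
  E[X_{t+1} | ...] = (-0.834) * (4)
                   = -3.3360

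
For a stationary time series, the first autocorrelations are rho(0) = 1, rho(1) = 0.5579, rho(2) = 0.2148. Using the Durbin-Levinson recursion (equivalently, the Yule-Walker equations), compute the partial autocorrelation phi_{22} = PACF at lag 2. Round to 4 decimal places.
\phi_{22} = -0.1400

The PACF at lag k is phi_{kk}, the last component of the solution
to the Yule-Walker system G_k phi = r_k where
  (G_k)_{ij} = rho(|i - j|), (r_k)_i = rho(i), i,j = 1..k.
Equivalently, Durbin-Levinson gives phi_{kk} iteratively:
  phi_{11} = rho(1)
  phi_{kk} = [rho(k) - sum_{j=1..k-1} phi_{k-1,j} rho(k-j)]
            / [1 - sum_{j=1..k-1} phi_{k-1,j} rho(j)],
  phi_{k,j} = phi_{k-1,j} - phi_{kk} phi_{k-1,k-j},  j = 1..k-1.
Step k = 1:
  phi_11 = rho(1) = 0.5579.
Step k = 2:
  phi_22 = [rho(2) - phi_11 rho(1)] / [1 - phi_11 rho(1)] = [0.2148 - (0.5579)(0.5579)] / [1 - (0.5579)(0.5579)]
         = -0.09645241 / 0.68874759 = -0.14.
Therefore phi_{22} = -0.1400.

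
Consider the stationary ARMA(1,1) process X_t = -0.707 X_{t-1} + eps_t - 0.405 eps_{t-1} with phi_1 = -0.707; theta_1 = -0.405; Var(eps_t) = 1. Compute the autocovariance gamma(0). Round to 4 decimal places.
\gamma(0) = 3.4723

Multiply the model equation by X_{t-k} and take expectations. With theta_0 = psi_0 = 1 and psi_j the MA(infinity) weights, this gives
  gamma(k) - sum_i phi_i gamma(k-i) = c_k,
  c_k = sigma^2 * sum_{j=k..q} theta_j psi_{j-k}   (c_k = 0 for k > q),
using gamma(-m) = gamma(m).
psi-weights needed (psi_j = theta_j + sum_i phi_i psi_{j-i}):
  psi_1 = theta_1 + phi_1 = -0.405 + (-0.707) = -1.112
Right-hand sides:
  c_0 = sigma^2 (1 + theta_1 psi_1) = 1 * (1 + (-0.405)(-1.112)) = 1 * 1.45036 = 1.45036
  c_1 = sigma^2 theta_1 = 1 * (-0.405) = -0.405
  c_2 = 0
Equations for k = 0 and k = 1 (AR order 1):
  gamma(0) = phi_1 gamma(1) + c_0
  gamma(1) = phi_1 gamma(0) + c_1
Substituting the second into the first: gamma(0) (1 - phi_1^2) = c_0 + phi_1 c_1, so
  gamma(0) = (c_0 + phi_1 c_1) / (1 - phi_1^2) = (1.45036 + (-0.707)(-0.405)) / (1 - (-0.707)^2) = 1.736695 / 0.500151 = 3.472341.
Therefore gamma(0) = 3.4723 (to 4 decimal places).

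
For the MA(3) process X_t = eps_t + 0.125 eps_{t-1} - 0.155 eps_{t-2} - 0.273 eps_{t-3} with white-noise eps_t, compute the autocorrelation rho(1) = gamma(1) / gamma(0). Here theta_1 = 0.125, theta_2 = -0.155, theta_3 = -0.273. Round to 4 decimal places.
\rho(1) = 0.1328

For an MA(q) process with theta_0 = 1, the autocovariance is
  gamma(k) = sigma^2 * sum_{i=0..q-k} theta_i * theta_{i+k},
and rho(k) = gamma(k) / gamma(0). Sigma^2 cancels.
  numerator   = (1)*(0.125) + (0.125)*(-0.155) + (-0.155)*(-0.273) = 0.14794.
  denominator = (1)^2 + (0.125)^2 + (-0.155)^2 + (-0.273)^2 = 1.114179.
  rho(1) = 0.14794 / 1.114179 = 0.1328.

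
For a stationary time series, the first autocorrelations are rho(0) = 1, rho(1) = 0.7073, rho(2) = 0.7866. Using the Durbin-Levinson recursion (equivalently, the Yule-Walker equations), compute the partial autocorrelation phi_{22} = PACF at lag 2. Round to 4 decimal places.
\phi_{22} = 0.5730

The PACF at lag k is phi_{kk}, the last component of the solution
to the Yule-Walker system G_k phi = r_k where
  (G_k)_{ij} = rho(|i - j|), (r_k)_i = rho(i), i,j = 1..k.
Equivalently, Durbin-Levinson gives phi_{kk} iteratively:
  phi_{11} = rho(1)
  phi_{kk} = [rho(k) - sum_{j=1..k-1} phi_{k-1,j} rho(k-j)]
            / [1 - sum_{j=1..k-1} phi_{k-1,j} rho(j)],
  phi_{k,j} = phi_{k-1,j} - phi_{kk} phi_{k-1,k-j},  j = 1..k-1.
Step k = 1:
  phi_11 = rho(1) = 0.7073.
Step k = 2:
  phi_22 = [rho(2) - phi_11 rho(1)] / [1 - phi_11 rho(1)] = [0.7866 - (0.7073)(0.7073)] / [1 - (0.7073)(0.7073)]
         = 0.28632671 / 0.49972671 = 0.573.
Therefore phi_{22} = 0.5730.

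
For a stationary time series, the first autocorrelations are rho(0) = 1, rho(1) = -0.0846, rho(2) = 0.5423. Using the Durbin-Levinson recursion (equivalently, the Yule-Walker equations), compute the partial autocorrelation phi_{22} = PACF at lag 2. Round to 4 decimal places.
\phi_{22} = 0.5390

The PACF at lag k is phi_{kk}, the last component of the solution
to the Yule-Walker system G_k phi = r_k where
  (G_k)_{ij} = rho(|i - j|), (r_k)_i = rho(i), i,j = 1..k.
Equivalently, Durbin-Levinson gives phi_{kk} iteratively:
  phi_{11} = rho(1)
  phi_{kk} = [rho(k) - sum_{j=1..k-1} phi_{k-1,j} rho(k-j)]
            / [1 - sum_{j=1..k-1} phi_{k-1,j} rho(j)],
  phi_{k,j} = phi_{k-1,j} - phi_{kk} phi_{k-1,k-j},  j = 1..k-1.
Step k = 1:
  phi_11 = rho(1) = -0.0846.
Step k = 2:
  phi_22 = [rho(2) - phi_11 rho(1)] / [1 - phi_11 rho(1)] = [0.5423 - (-0.0846)(-0.0846)] / [1 - (-0.0846)(-0.0846)]
         = 0.53514284 / 0.99284284 = 0.539.
Therefore phi_{22} = 0.5390.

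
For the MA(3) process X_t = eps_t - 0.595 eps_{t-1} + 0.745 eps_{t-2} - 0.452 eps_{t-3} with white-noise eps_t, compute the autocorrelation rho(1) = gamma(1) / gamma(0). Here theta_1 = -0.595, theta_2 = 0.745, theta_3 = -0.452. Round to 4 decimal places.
\rho(1) = -0.6506

For an MA(q) process with theta_0 = 1, the autocovariance is
  gamma(k) = sigma^2 * sum_{i=0..q-k} theta_i * theta_{i+k},
and rho(k) = gamma(k) / gamma(0). Sigma^2 cancels.
  numerator   = (1)*(-0.595) + (-0.595)*(0.745) + (0.745)*(-0.452) = -1.375015.
  denominator = (1)^2 + (-0.595)^2 + (0.745)^2 + (-0.452)^2 = 2.113354.
  rho(1) = -1.375015 / 2.113354 = -0.6506.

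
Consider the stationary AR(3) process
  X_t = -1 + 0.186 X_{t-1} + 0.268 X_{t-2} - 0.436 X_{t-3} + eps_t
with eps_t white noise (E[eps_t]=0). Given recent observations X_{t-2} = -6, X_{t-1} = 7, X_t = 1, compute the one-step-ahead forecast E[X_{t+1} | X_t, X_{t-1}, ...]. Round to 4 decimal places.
E[X_{t+1} \mid \mathcal F_t] = 3.6780

For an AR(p) model X_t = c + sum_i phi_i X_{t-i} + eps_t, the
one-step-ahead conditional mean is
  E[X_{t+1} | X_t, ...] = c + sum_i phi_i X_{t+1-i}.
Substitute known values:
  E[X_{t+1} | ...] = -1 + (0.186) * (1) + (0.268) * (7) + (-0.436) * (-6)
                   = 3.6780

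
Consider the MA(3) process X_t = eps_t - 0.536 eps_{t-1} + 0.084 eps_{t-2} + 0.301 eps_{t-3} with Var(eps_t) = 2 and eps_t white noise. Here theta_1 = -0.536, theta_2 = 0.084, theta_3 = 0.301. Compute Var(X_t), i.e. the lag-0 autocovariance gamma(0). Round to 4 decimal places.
\gamma(0) = 2.7699

For an MA(q) process X_t = eps_t + sum_i theta_i eps_{t-i} with
Var(eps_t) = sigma^2, the variance is
  gamma(0) = sigma^2 * (1 + sum_i theta_i^2).
  sum_i theta_i^2 = (-0.536)^2 + (0.084)^2 + (0.301)^2 = 0.287296 + 0.007056 + 0.090601 = 0.384953.
  gamma(0) = 2 * (1 + 0.384953) = 2 * 1.384953 = 2.769906, which rounds to 2.7699.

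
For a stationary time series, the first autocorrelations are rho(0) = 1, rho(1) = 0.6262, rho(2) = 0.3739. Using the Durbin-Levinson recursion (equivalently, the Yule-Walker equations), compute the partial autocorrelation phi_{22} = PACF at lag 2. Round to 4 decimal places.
\phi_{22} = -0.0300

The PACF at lag k is phi_{kk}, the last component of the solution
to the Yule-Walker system G_k phi = r_k where
  (G_k)_{ij} = rho(|i - j|), (r_k)_i = rho(i), i,j = 1..k.
Equivalently, Durbin-Levinson gives phi_{kk} iteratively:
  phi_{11} = rho(1)
  phi_{kk} = [rho(k) - sum_{j=1..k-1} phi_{k-1,j} rho(k-j)]
            / [1 - sum_{j=1..k-1} phi_{k-1,j} rho(j)],
  phi_{k,j} = phi_{k-1,j} - phi_{kk} phi_{k-1,k-j},  j = 1..k-1.
Step k = 1:
  phi_11 = rho(1) = 0.6262.
Step k = 2:
  phi_22 = [rho(2) - phi_11 rho(1)] / [1 - phi_11 rho(1)] = [0.3739 - (0.6262)(0.6262)] / [1 - (0.6262)(0.6262)]
         = -0.01822644 / 0.60787356 = -0.03.
Therefore phi_{22} = -0.0300.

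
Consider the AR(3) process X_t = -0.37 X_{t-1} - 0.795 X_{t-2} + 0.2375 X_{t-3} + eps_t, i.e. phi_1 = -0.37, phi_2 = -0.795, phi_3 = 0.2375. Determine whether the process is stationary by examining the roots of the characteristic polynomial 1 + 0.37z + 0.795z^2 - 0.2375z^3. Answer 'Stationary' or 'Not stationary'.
\text{Stationary}

The AR(p) characteristic polynomial is P(z) = 1 + 0.37z + 0.795z^2 - 0.2375z^3.
Stationarity requires all roots to lie outside the unit circle, i.e. |z| > 1 for every root.
Degree 3: look for a simple real root z0 first, then factor out (1 - z/z0) and solve the remaining quadratic.
Testing z0 = 4: P(4) = 1 + (0.37)(4) + (0.795)(4)^2 + (-0.2375)(4)^3
  = 1 + (1.48) + (12.72) + (-15.2) = 0.  So z_0 = 4 is a root, |z_0| = 4.
Divide out the factor (1 - 0.25 z) = (1 - z/z0) (since 1/z0 = 0.25):
  P(z) = (1 - 0.25 z)(1 + (0.62) z + (0.95) z^2)
  [check: z-coef 0.62 - (0.25) = 0.37; z^2-coef 0.95 - (0.25)(0.62) = 0.795; z^3-coef -(0.25)(0.95) = -0.2375.]
Remaining roots from the quadratic factor 1 + (0.62) z + (0.95) z^2:
  Set 1 + (0.62) z + (0.95) z^2 = 0, i.e. a z^2 + b z + c = 0 with a = 0.95, b = 0.62, c = 1.
  Discriminant D = b^2 - 4ac = (0.62)^2 - 4*(0.95)*1 = 0.3844 - (3.8) = -3.4156.
  D < 0, so the roots are the complex-conjugate pair z = (-b +/- i sqrt(-D)) / (2a) = -0.3263 +/- 0.9727i.
  For a conjugate pair |z|^2 = z * conj(z) = (product of roots) = c/a = 1/(0.95) = 1.052632, so |z| = sqrt(1.052632) = 1.026 for both roots.
Moduli of all roots: 4.0000, 1.0260, 1.0260.
All moduli strictly greater than 1? Yes.
Verdict: Stationary.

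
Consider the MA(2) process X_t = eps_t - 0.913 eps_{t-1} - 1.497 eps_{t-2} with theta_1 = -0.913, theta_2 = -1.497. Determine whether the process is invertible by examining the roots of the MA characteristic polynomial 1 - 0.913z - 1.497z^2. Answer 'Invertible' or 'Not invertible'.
\text{Not invertible}

The MA(q) characteristic polynomial is P(z) = 1 - 0.913z - 1.497z^2.
Invertibility requires all roots to lie outside the unit circle, i.e. |z| > 1 for every root.
Set 1 + (-0.913) z + (-1.497) z^2 = 0, i.e. a z^2 + b z + c = 0 with a = -1.497, b = -0.913, c = 1.
Discriminant D = b^2 - 4ac = (-0.913)^2 - 4*(-1.497)*1 = 0.833569 - (-5.988) = 6.821569.
D >= 0, so the roots are real: z = (-b +/- sqrt(D)) / (2a) = (0.913 +/- 2.611813) / (-2.994).
  z_1 = (0.913 + 2.611813) / (-2.994) = -1.1773,   |z_1| = 1.1773.
  z_2 = (0.913 - 2.611813) / (-2.994) = 0.5674,   |z_2| = 0.5674.
Moduli of all roots: 1.1773, 0.5674.
All moduli strictly greater than 1? No.
Verdict: Not invertible.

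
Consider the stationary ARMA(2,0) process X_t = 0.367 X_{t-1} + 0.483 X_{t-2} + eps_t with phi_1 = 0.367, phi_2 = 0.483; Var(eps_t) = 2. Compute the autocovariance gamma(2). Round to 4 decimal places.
\gamma(2) = 3.9096

Multiply the model equation by X_{t-k} and take expectations. With theta_0 = psi_0 = 1 and psi_j the MA(infinity) weights, this gives
  gamma(k) - sum_i phi_i gamma(k-i) = c_k,
  c_k = sigma^2 * sum_{j=k..q} theta_j psi_{j-k}   (c_k = 0 for k > q),
using gamma(-m) = gamma(m).
Pure AR (q = 0): c_0 = sigma^2 = 2, c_k = 0 for k >= 1.
Equations for k = 0, 1, 2 (AR order 2, c_2 = 0):
  (E0) gamma(0) = phi_1 gamma(1) + phi_2 gamma(2) + c_0
  (E1) gamma(1) = phi_1 gamma(0) + phi_2 gamma(1) + c_1
  (E2) gamma(2) = phi_1 gamma(1) + phi_2 gamma(0)
From (E1): gamma(1) = A gamma(0) + B with
  A = phi_1 / (1 - phi_2) = 0.367 / 0.517 = 0.709865,   B = c_1 / (1 - phi_2) = 0 / 0.517 = 0.
Insert (E2) into (E0): gamma(0) (1 - phi_2^2) = phi_1 (1 + phi_2) gamma(1) + c_0.
  phi_1 (1 + phi_2) = (0.367)(1.483) = 0.544261,   1 - phi_2^2 = 0.766711.
Replace gamma(1) by A gamma(0) + B and collect gamma(0):
  gamma(0) [0.766711 - (0.544261)(0.709865)] = c_0 = 2
  gamma(0) * 0.380359 = 2
  gamma(0) = 2 / 0.380359 = 5.258185.
  gamma(1) = A gamma(0) = (0.709865)(5.258185) = 3.732599.
  gamma(2) = phi_1 gamma(1) + phi_2 gamma(0) = (0.367)(3.732599) + (0.483)(5.258185) = 3.909567.
Therefore gamma(2) = 3.9096 (to 4 decimal places).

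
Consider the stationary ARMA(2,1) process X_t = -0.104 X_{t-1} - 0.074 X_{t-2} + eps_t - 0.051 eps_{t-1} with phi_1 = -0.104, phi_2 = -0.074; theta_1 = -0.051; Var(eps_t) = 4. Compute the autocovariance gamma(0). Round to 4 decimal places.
\gamma(0) = 4.1108

Multiply the model equation by X_{t-k} and take expectations. With theta_0 = psi_0 = 1 and psi_j the MA(infinity) weights, this gives
  gamma(k) - sum_i phi_i gamma(k-i) = c_k,
  c_k = sigma^2 * sum_{j=k..q} theta_j psi_{j-k}   (c_k = 0 for k > q),
using gamma(-m) = gamma(m).
psi-weights needed (psi_j = theta_j + sum_i phi_i psi_{j-i}):
  psi_1 = theta_1 + phi_1 = -0.051 + (-0.104) = -0.155
Right-hand sides:
  c_0 = sigma^2 (1 + theta_1 psi_1) = 4 * (1 + (-0.051)(-0.155)) = 4 * 1.007905 = 4.03162
  c_1 = sigma^2 theta_1 = 4 * (-0.051) = -0.204
  c_2 = 0
Equations for k = 0, 1, 2 (AR order 2, c_2 = 0):
  (E0) gamma(0) = phi_1 gamma(1) + phi_2 gamma(2) + c_0
  (E1) gamma(1) = phi_1 gamma(0) + phi_2 gamma(1) + c_1
  (E2) gamma(2) = phi_1 gamma(1) + phi_2 gamma(0)
From (E1): gamma(1) = A gamma(0) + B with
  A = phi_1 / (1 - phi_2) = -0.104 / 1.074 = -0.096834,   B = c_1 / (1 - phi_2) = -0.204 / 1.074 = -0.189944.
Insert (E2) into (E0): gamma(0) (1 - phi_2^2) = phi_1 (1 + phi_2) gamma(1) + c_0.
  phi_1 (1 + phi_2) = (-0.104)(0.926) = -0.096304,   1 - phi_2^2 = 0.994524.
Replace gamma(1) by A gamma(0) + B and collect gamma(0):
  gamma(0) [0.994524 - (-0.096304)(-0.096834)] = (-0.096304)(-0.189944) + 4.03162
  gamma(0) * 0.985198 = 4.049912
  gamma(0) = 4.049912 / 0.985198 = 4.110758.
Therefore gamma(0) = 4.1108 (to 4 decimal places).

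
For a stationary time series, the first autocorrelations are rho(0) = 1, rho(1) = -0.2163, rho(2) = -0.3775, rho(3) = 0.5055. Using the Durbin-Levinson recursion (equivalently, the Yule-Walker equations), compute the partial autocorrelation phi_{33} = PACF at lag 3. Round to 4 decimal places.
\phi_{33} = 0.3810

The PACF at lag k is phi_{kk}, the last component of the solution
to the Yule-Walker system G_k phi = r_k where
  (G_k)_{ij} = rho(|i - j|), (r_k)_i = rho(i), i,j = 1..k.
Equivalently, Durbin-Levinson gives phi_{kk} iteratively:
  phi_{11} = rho(1)
  phi_{kk} = [rho(k) - sum_{j=1..k-1} phi_{k-1,j} rho(k-j)]
            / [1 - sum_{j=1..k-1} phi_{k-1,j} rho(j)],
  phi_{k,j} = phi_{k-1,j} - phi_{kk} phi_{k-1,k-j},  j = 1..k-1.
Step k = 1:
  phi_11 = rho(1) = -0.2163.
Step k = 2:
  phi_22 = [rho(2) - phi_11 rho(1)] / [1 - phi_11 rho(1)] = [-0.3775 - (-0.2163)(-0.2163)] / [1 - (-0.2163)(-0.2163)]
         = -0.42428569 / 0.95321431 = -0.44511.
  Update: phi_21 = phi_11 - phi_22 phi_11 = -0.2163 - (-0.44511)(-0.2163) = -0.312577.
Step k = 3:
  phi_33 = [rho(3) - phi_21 rho(2) - phi_22 rho(1)] / [1 - phi_21 rho(1) - phi_22 rho(2)]
    numerator   = 0.5055 - (-0.312577)(-0.3775) - (-0.44511)(-0.2163) = 0.29122463
    denominator = 1 - (-0.312577)(-0.2163) - (-0.44511)(-0.3775) = 0.7643603
  phi_33 = 0.29122463 / 0.7643603 = 0.381.
Therefore phi_{33} = 0.3810.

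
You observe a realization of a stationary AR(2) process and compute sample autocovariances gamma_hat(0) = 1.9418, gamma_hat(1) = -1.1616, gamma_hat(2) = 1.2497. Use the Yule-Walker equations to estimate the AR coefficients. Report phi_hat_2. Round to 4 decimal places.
\hat\phi_{2} = 0.4450

The Yule-Walker equations for an AR(p) process read, in matrix form,
  Gamma_p phi = r_p,   with   (Gamma_p)_{ij} = gamma(|i - j|),
                       (r_p)_i = gamma(i),   i,j = 1..p.
Substitute the sample gammas (Toeplitz matrix and right-hand side of size 2):
  Gamma_p = [[1.9418, -1.1616], [-1.1616, 1.9418]]
  r_p     = [-1.1616, 1.2497]
Written out:
  1.9418 phi_1 - 1.1616 phi_2 = -1.1616
  -1.1616 phi_1 + 1.9418 phi_2 = 1.2497
Solve by Cramer's rule:
  det = gamma(0)^2 - gamma(1)^2 = (1.9418)^2 - (-1.1616)^2 = 3.77058724 - 1.34931456 = 2.42127268
  phi_hat_1 = [gamma(1) gamma(0) - gamma(1) gamma(2)] / det = [(-1.1616)(1.9418) - (-1.1616)(1.2497)] / 2.42127268 = -0.80394336 / 2.42127268 = -0.332
  phi_hat_2 = [gamma(0) gamma(2) - gamma(1)^2] / det = [(1.9418)(1.2497) - (-1.1616)^2] / 2.42127268 = 1.0773529 / 2.42127268 = 0.445
So phi_hat = [-0.3320, 0.4450].
Therefore phi_hat_2 = 0.4450.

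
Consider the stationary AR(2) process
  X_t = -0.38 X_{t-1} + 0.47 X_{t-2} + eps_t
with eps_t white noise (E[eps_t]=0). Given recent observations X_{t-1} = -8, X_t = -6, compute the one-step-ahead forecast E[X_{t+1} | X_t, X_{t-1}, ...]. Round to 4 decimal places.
E[X_{t+1} \mid \mathcal F_t] = -1.4800

For an AR(p) model X_t = c + sum_i phi_i X_{t-i} + eps_t, the
one-step-ahead conditional mean is
  E[X_{t+1} | X_t, ...] = c + sum_i phi_i X_{t+1-i}.
Substitute known values:
  E[X_{t+1} | ...] = (-0.38) * (-6) + (0.47) * (-8)
                   = -1.4800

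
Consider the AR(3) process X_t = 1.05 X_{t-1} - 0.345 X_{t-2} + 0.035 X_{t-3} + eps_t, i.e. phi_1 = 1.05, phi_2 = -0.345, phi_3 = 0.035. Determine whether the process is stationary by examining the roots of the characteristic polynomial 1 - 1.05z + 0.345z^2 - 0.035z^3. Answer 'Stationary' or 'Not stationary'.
\text{Stationary}

The AR(p) characteristic polynomial is P(z) = 1 - 1.05z + 0.345z^2 - 0.035z^3.
Stationarity requires all roots to lie outside the unit circle, i.e. |z| > 1 for every root.
Degree 3: look for a simple real root z0 first, then factor out (1 - z/z0) and solve the remaining quadratic.
Testing z0 = 2: P(2) = 1 + (-1.05)(2) + (0.345)(2)^2 + (-0.035)(2)^3
  = 1 + (-2.1) + (1.38) + (-0.28) = 0.  So z_0 = 2 is a root, |z_0| = 2.
Divide out the factor (1 - 0.5 z) = (1 - z/z0) (since 1/z0 = 0.5):
  P(z) = (1 - 0.5 z)(1 + (-0.55) z + (0.07) z^2)
  [check: z-coef -0.55 - (0.5) = -1.05; z^2-coef 0.07 - (0.5)(-0.55) = 0.345; z^3-coef -(0.5)(0.07) = -0.035.]
Remaining roots from the quadratic factor 1 + (-0.55) z + (0.07) z^2:
  Set 1 + (-0.55) z + (0.07) z^2 = 0, i.e. a z^2 + b z + c = 0 with a = 0.07, b = -0.55, c = 1.
  Discriminant D = b^2 - 4ac = (-0.55)^2 - 4*(0.07)*1 = 0.3025 - (0.28) = 0.0225.
  D >= 0, so the roots are real: z = (-b +/- sqrt(D)) / (2a) = (0.55 +/- 0.15) / (0.14).
    z_1 = (0.55 + 0.15) / (0.14) = 5,   |z_1| = 5.
    z_2 = (0.55 - 0.15) / (0.14) = 2.8571,   |z_2| = 2.8571.
Moduli of all roots: 2.0000, 5.0000, 2.8571.
All moduli strictly greater than 1? Yes.
Verdict: Stationary.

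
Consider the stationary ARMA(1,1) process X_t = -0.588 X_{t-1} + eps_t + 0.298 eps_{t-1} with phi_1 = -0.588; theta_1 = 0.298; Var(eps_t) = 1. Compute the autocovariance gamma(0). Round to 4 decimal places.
\gamma(0) = 1.1285

Multiply the model equation by X_{t-k} and take expectations. With theta_0 = psi_0 = 1 and psi_j the MA(infinity) weights, this gives
  gamma(k) - sum_i phi_i gamma(k-i) = c_k,
  c_k = sigma^2 * sum_{j=k..q} theta_j psi_{j-k}   (c_k = 0 for k > q),
using gamma(-m) = gamma(m).
psi-weights needed (psi_j = theta_j + sum_i phi_i psi_{j-i}):
  psi_1 = theta_1 + phi_1 = 0.298 + (-0.588) = -0.29
Right-hand sides:
  c_0 = sigma^2 (1 + theta_1 psi_1) = 1 * (1 + (0.298)(-0.29)) = 1 * 0.91358 = 0.91358
  c_1 = sigma^2 theta_1 = 1 * (0.298) = 0.298
  c_2 = 0
Equations for k = 0 and k = 1 (AR order 1):
  gamma(0) = phi_1 gamma(1) + c_0
  gamma(1) = phi_1 gamma(0) + c_1
Substituting the second into the first: gamma(0) (1 - phi_1^2) = c_0 + phi_1 c_1, so
  gamma(0) = (c_0 + phi_1 c_1) / (1 - phi_1^2) = (0.91358 + (-0.588)(0.298)) / (1 - (-0.588)^2) = 0.738356 / 0.654256 = 1.128543.
Therefore gamma(0) = 1.1285 (to 4 decimal places).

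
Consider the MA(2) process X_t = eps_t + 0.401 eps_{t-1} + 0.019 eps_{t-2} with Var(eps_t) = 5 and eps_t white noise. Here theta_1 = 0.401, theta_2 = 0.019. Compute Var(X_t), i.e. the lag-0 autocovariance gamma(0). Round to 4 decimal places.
\gamma(0) = 5.8058

For an MA(q) process X_t = eps_t + sum_i theta_i eps_{t-i} with
Var(eps_t) = sigma^2, the variance is
  gamma(0) = sigma^2 * (1 + sum_i theta_i^2).
  sum_i theta_i^2 = (0.401)^2 + (0.019)^2 = 0.160801 + 0.000361 = 0.161162.
  gamma(0) = 5 * (1 + 0.161162) = 5 * 1.161162 = 5.80581, which rounds to 5.8058.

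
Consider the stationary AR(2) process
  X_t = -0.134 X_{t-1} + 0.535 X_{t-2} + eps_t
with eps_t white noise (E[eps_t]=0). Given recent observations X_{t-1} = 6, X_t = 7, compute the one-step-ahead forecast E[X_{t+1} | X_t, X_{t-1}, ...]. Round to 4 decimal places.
E[X_{t+1} \mid \mathcal F_t] = 2.2720

For an AR(p) model X_t = c + sum_i phi_i X_{t-i} + eps_t, the
one-step-ahead conditional mean is
  E[X_{t+1} | X_t, ...] = c + sum_i phi_i X_{t+1-i}.
Substitute known values:
  E[X_{t+1} | ...] = (-0.134) * (7) + (0.535) * (6)
                   = 2.2720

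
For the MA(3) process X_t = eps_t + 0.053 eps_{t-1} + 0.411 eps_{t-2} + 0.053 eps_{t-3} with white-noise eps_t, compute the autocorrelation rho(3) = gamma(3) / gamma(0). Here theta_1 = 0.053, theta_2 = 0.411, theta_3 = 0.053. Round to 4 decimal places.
\rho(3) = 0.0451

For an MA(q) process with theta_0 = 1, the autocovariance is
  gamma(k) = sigma^2 * sum_{i=0..q-k} theta_i * theta_{i+k},
and rho(k) = gamma(k) / gamma(0). Sigma^2 cancels.
  numerator   = (1)*(0.053) = 0.053.
  denominator = (1)^2 + (0.053)^2 + (0.411)^2 + (0.053)^2 = 1.174539.
  rho(3) = 0.053 / 1.174539 = 0.0451.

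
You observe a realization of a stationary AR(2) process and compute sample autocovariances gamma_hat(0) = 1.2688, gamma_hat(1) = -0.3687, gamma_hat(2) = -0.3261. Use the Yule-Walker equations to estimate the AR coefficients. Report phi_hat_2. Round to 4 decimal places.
\hat\phi_{2} = -0.3729

The Yule-Walker equations for an AR(p) process read, in matrix form,
  Gamma_p phi = r_p,   with   (Gamma_p)_{ij} = gamma(|i - j|),
                       (r_p)_i = gamma(i),   i,j = 1..p.
Substitute the sample gammas (Toeplitz matrix and right-hand side of size 2):
  Gamma_p = [[1.2688, -0.3687], [-0.3687, 1.2688]]
  r_p     = [-0.3687, -0.3261]
Written out:
  1.2688 phi_1 - 0.3687 phi_2 = -0.3687
  -0.3687 phi_1 + 1.2688 phi_2 = -0.3261
Solve by Cramer's rule:
  det = gamma(0)^2 - gamma(1)^2 = (1.2688)^2 - (-0.3687)^2 = 1.60985344 - 0.13593969 = 1.47391375
  phi_hat_1 = [gamma(1) gamma(0) - gamma(1) gamma(2)] / det = [(-0.3687)(1.2688) - (-0.3687)(-0.3261)] / 1.47391375 = -0.58803963 / 1.47391375 = -0.399
  phi_hat_2 = [gamma(0) gamma(2) - gamma(1)^2] / det = [(1.2688)(-0.3261) - (-0.3687)^2] / 1.47391375 = -0.54969537 / 1.47391375 = -0.3729
So phi_hat = [-0.3990, -0.3729].
Therefore phi_hat_2 = -0.3729.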